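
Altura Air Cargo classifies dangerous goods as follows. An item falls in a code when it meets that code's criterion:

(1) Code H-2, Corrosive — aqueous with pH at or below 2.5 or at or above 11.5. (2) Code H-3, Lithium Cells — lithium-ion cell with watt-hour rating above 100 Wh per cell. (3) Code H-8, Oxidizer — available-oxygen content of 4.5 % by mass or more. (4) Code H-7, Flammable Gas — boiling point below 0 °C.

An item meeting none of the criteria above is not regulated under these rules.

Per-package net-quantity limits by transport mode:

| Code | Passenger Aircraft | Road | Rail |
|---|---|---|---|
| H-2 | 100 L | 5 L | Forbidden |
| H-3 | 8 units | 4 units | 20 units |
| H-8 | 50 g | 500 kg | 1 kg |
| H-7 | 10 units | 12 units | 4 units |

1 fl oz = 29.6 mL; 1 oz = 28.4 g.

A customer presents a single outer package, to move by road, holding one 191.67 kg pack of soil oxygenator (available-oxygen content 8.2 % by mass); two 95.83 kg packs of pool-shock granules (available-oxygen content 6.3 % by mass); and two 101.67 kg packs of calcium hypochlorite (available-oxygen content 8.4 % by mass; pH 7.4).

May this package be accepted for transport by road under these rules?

No

The soil oxygenator has available-oxygen content 8.2 % by mass, which is ≥ 4.5 % by mass, so it is Code H-8 (Oxidizer).
Pool-shock granules: available-oxygen content 6.3 % by mass ≥ 4.5 % by mass → Code H-8 (Oxidizer).
With available-oxygen content 8.4 % by mass (≥ 4.5 % by mass), the calcium hypochlorite falls in Code H-8.
Code H-8 net quantity: 191.67 kg + (two 95.83 kg packs = 191.66 kg) + (two 101.67 kg packs = 203.34 kg) = 586.67 kg.
That exceeds the Code H-8 road limit of 500 kg.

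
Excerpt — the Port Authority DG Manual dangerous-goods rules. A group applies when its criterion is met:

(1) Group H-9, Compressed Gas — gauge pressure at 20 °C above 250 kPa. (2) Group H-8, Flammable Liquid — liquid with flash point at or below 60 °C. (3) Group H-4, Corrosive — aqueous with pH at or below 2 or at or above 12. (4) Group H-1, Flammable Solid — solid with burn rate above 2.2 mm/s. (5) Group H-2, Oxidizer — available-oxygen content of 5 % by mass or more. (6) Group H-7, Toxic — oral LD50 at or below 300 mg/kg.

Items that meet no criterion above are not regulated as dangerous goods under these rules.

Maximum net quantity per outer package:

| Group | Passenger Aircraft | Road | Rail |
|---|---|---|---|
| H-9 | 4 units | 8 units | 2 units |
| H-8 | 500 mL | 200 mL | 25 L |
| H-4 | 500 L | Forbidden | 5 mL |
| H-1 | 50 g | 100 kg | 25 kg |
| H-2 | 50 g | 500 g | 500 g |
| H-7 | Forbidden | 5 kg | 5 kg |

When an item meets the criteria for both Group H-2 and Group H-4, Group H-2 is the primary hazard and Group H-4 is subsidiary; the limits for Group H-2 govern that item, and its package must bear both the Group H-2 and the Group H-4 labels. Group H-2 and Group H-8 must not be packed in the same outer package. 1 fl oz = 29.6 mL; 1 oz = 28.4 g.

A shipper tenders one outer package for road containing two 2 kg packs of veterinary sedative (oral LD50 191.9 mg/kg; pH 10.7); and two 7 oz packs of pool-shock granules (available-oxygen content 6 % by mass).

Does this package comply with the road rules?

The veterinary sedative has oral LD50 191.9 mg/kg, which is ≤ 300 mg/kg, so it is Group H-7 (Toxic).
The pool-shock granules have available-oxygen content 6 % by mass, which is ≥ 5 % by mass, so they are Group H-2 (Oxidizer).
Group H-2 quantity: two 7 oz packs = 397.6 g.
397.6 g is within the road limit of 500 g for Group H-2.
Group H-7 quantity: two 2 kg packs = 4 kg.
That is within the Group H-7 road limit of 5 kg.
The segregation rule (Group H-2 with Group H-8) does not apply to Group H-2 with Group H-7.
Every hazard group is within its road limit and no segregation rule is violated.

Yes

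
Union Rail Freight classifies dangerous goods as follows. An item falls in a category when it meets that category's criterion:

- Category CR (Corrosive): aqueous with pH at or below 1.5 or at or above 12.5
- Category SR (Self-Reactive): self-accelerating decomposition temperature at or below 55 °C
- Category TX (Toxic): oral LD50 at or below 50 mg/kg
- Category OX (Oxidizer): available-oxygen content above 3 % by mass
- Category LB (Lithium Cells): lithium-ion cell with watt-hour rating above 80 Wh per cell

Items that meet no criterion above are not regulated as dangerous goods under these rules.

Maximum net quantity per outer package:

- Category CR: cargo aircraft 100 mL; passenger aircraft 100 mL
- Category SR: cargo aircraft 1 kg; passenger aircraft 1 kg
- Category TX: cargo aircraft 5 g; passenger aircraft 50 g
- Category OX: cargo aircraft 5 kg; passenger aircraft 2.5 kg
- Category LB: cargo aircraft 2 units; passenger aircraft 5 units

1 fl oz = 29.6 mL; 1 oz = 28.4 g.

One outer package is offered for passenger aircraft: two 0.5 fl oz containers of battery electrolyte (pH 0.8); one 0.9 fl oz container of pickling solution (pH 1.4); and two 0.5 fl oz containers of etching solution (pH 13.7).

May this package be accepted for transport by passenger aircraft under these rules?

pH 0.8 meets the Category CR criterion (Corrosive), so the battery electrolyte is Category CR.
The pickling solution has pH 1.4, which is ≤ 1.5, so it is Category CR (Corrosive).
Etching solution: pH 13.7 ≥ 12.5 → Category CR (Corrosive).
Total Category CR: (two 0.5 fl oz containers = 29.6 mL) + (one 0.9 fl oz container = 26.64 mL) + (two 0.5 fl oz containers = 29.6 mL) = 85.84 mL.
That is within the Category CR passenger aircraft limit of 100 mL.

Yes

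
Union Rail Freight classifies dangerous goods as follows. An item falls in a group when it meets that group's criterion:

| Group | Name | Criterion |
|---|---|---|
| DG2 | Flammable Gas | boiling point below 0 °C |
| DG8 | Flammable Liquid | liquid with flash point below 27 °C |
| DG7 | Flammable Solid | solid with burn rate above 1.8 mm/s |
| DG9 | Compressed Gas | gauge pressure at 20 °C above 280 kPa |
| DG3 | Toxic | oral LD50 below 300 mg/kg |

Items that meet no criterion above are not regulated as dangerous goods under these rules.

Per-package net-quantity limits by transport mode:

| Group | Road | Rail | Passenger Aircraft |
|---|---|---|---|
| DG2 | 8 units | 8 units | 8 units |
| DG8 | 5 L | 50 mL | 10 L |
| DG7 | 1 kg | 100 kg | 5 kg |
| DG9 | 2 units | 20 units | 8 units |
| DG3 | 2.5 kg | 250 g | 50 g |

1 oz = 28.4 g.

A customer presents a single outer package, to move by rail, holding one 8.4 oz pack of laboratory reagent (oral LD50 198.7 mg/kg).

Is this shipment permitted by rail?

Yes

Laboratory reagent: oral LD50 198.7 mg/kg < 300 mg/kg → Group DG3 (Toxic).
Group DG3 quantity: one 8.4 oz pack = 238.56 g.
That is within the Group DG3 rail limit of 250 g.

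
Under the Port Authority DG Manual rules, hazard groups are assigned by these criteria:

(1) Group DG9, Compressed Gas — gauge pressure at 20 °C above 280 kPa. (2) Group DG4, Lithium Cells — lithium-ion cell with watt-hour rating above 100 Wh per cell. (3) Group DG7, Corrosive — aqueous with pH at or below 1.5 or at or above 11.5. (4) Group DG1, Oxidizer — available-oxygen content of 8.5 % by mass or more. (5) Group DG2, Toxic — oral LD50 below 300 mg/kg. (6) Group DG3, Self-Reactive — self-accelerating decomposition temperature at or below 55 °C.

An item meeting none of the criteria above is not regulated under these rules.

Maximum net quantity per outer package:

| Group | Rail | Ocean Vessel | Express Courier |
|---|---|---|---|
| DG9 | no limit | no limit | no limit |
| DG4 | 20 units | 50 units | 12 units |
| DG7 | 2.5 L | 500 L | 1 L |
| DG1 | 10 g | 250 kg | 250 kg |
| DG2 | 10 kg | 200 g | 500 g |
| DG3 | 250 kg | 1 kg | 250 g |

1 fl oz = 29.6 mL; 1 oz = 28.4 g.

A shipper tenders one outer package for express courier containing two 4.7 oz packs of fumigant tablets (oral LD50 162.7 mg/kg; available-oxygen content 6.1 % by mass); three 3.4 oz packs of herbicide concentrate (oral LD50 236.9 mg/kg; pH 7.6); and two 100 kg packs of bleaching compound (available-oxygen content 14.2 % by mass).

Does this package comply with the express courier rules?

Fumigant tablets: oral LD50 162.7 mg/kg < 300 mg/kg → Group DG2 (Toxic).
Herbicide concentrate: oral LD50 236.9 mg/kg < 300 mg/kg → Group DG2 (Toxic).
Bleaching compound: available-oxygen content 14.2 % by mass ≥ 8.5 % by mass → Group DG1 (Oxidizer).
Group DG2 net quantity: (two 4.7 oz packs = 266.96 g) + (three 3.4 oz packs = 289.68 g) = 556.64 g.
556.64 g > 500 g (express courier limit, Group DG2) — over the limit.
Group DG1 quantity: two 100 kg packs = 200 kg.
200 kg ≤ 250 kg (express courier limit, Group DG1) — within limit.

No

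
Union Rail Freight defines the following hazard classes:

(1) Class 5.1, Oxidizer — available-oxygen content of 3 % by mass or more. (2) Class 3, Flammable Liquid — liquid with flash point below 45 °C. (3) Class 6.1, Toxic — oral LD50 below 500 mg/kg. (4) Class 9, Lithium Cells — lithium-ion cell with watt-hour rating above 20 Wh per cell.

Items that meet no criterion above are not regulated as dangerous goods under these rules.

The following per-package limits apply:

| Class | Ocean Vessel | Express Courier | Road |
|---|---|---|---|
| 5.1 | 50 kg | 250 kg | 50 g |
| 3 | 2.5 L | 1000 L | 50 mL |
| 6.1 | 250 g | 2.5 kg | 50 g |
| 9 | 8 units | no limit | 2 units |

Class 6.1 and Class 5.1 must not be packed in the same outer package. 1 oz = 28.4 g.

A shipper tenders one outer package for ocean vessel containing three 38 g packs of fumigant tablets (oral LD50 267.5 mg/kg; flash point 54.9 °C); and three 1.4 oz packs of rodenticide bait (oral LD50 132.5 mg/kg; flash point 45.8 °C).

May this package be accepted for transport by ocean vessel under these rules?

Fumigant tablets: oral LD50 267.5 mg/kg < 500 mg/kg → Class 6.1 (Toxic).
The rodenticide bait has oral LD50 132.5 mg/kg, which is < 500 mg/kg, so it is Class 6.1 (Toxic).
Class 6.1 net quantity: (three 38 g packs = 114 g) + (three 1.4 oz packs = 119.28 g) = 233.28 g.
233.28 g ≤ 250 g (ocean vessel limit, Class 6.1) — within limit.

Yes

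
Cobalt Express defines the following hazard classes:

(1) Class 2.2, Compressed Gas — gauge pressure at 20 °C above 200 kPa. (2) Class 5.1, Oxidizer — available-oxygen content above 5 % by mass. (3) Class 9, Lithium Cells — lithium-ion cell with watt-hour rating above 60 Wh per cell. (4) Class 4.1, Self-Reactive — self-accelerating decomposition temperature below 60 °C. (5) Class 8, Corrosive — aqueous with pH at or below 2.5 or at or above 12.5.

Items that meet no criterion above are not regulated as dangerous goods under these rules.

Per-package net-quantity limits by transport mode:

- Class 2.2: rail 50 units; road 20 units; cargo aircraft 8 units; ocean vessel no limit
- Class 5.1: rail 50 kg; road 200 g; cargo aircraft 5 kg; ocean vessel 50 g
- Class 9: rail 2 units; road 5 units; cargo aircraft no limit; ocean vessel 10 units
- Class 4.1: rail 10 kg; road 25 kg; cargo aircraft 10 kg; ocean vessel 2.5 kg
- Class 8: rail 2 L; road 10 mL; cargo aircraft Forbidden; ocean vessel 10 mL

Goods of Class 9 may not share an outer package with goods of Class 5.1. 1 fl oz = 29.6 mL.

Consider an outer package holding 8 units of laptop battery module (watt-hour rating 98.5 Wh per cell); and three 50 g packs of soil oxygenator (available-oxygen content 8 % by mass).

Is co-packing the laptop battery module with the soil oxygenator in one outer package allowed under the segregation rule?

The laptop battery module has watt-hour rating 98.5 Wh per cell, which is > 60 Wh per cell, so it is Class 9 (Lithium Cells).
Soil oxygenator: available-oxygen content 8 % by mass > 5 % by mass → Class 5.1 (Oxidizer).
Class 9 and Class 5.1 may not share an outer package.

No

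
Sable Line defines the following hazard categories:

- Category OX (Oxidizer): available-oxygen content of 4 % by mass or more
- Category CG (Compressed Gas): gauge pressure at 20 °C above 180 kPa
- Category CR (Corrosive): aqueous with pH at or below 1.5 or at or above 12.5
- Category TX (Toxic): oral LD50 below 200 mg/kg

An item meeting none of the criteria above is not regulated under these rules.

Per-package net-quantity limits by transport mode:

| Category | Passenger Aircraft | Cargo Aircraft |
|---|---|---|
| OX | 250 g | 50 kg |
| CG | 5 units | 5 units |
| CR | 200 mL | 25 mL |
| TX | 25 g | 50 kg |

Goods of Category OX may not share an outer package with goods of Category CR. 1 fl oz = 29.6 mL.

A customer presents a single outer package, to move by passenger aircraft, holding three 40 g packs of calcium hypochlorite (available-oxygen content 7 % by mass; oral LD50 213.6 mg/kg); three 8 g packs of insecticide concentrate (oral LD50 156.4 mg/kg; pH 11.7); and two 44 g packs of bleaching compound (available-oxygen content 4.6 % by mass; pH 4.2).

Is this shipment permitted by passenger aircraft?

Yes

With available-oxygen content 7 % by mass (≥ 4 % by mass), the calcium hypochlorite falls in Category OX.
The insecticide concentrate has oral LD50 156.4 mg/kg, which is < 200 mg/kg, so it is Category TX (Toxic).
The bleaching compound has available-oxygen content 4.6 % by mass, which is ≥ 4 % by mass, so it is Category OX (Oxidizer).
Category OX net quantity: (three 40 g packs = 120 g) + (two 44 g packs = 88 g) = 208 g.
That is within the Category OX passenger aircraft limit of 250 g.
Category TX quantity: three 8 g packs = 24 g.
24 g is within the passenger aircraft limit of 25 g for Category TX.
The segregation rule (Category OX with Category CR) does not apply to Category OX with Category TX.
Every hazard category is within its passenger aircraft limit and no segregation rule is violated.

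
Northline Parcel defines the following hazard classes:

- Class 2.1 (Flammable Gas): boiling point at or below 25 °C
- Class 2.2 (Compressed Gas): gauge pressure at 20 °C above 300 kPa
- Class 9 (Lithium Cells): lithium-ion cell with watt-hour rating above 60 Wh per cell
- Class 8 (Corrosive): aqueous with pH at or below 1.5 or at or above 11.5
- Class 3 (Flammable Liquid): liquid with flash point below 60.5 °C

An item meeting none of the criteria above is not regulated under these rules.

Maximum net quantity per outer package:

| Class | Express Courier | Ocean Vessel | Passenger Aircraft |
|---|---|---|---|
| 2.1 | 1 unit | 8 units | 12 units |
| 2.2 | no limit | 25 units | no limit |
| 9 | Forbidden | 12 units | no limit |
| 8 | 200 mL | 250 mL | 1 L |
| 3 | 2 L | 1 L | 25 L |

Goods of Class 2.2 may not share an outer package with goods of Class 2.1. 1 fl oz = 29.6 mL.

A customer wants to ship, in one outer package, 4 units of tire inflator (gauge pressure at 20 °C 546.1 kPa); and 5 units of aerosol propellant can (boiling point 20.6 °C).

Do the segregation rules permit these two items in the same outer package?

The tire inflator has gauge pressure at 20 °C 546.1 kPa, which is > 300 kPa, so it is Class 2.2 (Compressed Gas).
With boiling point 20.6 °C (≤ 25 °C), the aerosol propellant can falls in Class 2.1.
Class 2.2 and Class 2.1 may not share an outer package.

No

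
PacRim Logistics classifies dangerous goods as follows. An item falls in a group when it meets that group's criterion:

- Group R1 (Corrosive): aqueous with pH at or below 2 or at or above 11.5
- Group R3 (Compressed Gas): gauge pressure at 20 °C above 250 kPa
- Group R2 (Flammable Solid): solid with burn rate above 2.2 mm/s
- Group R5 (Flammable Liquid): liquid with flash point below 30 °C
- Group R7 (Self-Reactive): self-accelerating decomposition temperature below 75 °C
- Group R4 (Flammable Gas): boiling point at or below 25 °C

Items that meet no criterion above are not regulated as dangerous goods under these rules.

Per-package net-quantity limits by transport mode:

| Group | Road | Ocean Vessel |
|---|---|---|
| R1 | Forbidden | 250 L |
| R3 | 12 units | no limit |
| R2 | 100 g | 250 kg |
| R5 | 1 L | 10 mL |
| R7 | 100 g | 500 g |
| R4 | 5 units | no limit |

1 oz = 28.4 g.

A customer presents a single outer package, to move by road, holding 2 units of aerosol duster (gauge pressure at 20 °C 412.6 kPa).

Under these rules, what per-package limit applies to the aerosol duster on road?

12 units

The aerosol duster has gauge pressure at 20 °C 412.6 kPa, which is > 250 kPa, so it is Group R3 (Compressed Gas).
The road limit for Group R3 is 12 units.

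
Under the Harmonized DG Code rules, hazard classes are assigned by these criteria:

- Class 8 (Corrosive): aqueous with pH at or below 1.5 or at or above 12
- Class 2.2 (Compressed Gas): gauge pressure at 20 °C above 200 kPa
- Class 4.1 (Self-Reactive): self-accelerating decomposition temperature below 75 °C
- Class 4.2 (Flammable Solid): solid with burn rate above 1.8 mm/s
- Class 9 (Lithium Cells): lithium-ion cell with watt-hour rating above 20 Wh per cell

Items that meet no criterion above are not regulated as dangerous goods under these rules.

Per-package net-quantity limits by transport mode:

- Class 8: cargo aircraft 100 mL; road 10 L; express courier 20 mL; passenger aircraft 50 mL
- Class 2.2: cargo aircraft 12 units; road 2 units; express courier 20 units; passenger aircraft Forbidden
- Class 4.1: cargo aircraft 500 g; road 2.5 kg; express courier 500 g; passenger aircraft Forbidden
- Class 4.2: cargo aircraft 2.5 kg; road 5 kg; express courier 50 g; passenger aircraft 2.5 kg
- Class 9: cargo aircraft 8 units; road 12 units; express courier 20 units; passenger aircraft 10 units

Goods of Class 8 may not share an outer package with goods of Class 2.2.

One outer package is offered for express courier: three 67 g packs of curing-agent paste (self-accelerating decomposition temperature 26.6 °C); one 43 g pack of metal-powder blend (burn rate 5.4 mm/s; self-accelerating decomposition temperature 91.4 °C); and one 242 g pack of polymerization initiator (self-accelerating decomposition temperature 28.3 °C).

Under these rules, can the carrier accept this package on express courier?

Yes

The curing-agent paste has self-accelerating decomposition temperature 26.6 °C, which is < 75 °C, so it is Class 4.1 (Self-Reactive).
Burn rate 5.4 mm/s meets the Class 4.2 criterion (Flammable Solid), so the metal-powder blend is Class 4.2.
The polymerization initiator has self-accelerating decomposition temperature 28.3 °C, which is < 75 °C, so it is Class 4.1 (Self-Reactive).
Class 4.1 net quantity: (three 67 g packs = 201 g) + 242 g = 443 g.
443 g ≤ 500 g (express courier limit, Class 4.1) — within limit.
Class 4.2 quantity: 43 g.
43 g ≤ 50 g (express courier limit, Class 4.2) — within limit.
The segregation rule (Class 8 with Class 2.2) does not apply to Class 4.1 with Class 4.2.
Every hazard class is within its express courier limit and no segregation rule is violated.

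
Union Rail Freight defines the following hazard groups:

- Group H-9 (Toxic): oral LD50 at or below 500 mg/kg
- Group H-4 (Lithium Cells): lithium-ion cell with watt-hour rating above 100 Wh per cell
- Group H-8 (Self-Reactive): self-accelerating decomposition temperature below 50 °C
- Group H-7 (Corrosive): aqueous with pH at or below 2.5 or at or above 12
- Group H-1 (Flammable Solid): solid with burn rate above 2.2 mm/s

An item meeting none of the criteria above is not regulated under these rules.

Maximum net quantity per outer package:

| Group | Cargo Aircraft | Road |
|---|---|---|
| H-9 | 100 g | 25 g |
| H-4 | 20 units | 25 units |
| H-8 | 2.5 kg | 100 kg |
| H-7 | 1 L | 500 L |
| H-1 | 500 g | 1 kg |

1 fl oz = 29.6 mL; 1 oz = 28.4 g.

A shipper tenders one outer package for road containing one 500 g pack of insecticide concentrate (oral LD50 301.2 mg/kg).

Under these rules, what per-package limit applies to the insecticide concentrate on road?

With oral LD50 301.2 mg/kg (≤ 500 mg/kg), the insecticide concentrate falls in Group H-9.
The road limit for Group H-9 is 25 g.

25 g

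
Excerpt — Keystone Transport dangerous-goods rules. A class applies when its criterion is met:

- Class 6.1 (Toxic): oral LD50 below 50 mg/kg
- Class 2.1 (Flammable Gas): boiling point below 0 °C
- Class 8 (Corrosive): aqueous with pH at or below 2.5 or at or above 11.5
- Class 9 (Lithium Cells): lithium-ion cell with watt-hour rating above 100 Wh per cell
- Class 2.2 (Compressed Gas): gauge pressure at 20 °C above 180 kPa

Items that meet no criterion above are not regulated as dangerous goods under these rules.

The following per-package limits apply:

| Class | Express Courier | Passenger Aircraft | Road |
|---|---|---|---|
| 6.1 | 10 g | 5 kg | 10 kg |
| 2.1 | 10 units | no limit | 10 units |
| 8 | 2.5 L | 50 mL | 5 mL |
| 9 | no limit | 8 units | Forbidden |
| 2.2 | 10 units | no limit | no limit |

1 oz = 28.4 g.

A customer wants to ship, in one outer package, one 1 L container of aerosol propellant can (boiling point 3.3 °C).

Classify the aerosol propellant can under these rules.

Not regulated

boiling point 3.3 °C is not below 0 °C, so Class 2.1 does not apply.
No criterion is met, so the item is not regulated.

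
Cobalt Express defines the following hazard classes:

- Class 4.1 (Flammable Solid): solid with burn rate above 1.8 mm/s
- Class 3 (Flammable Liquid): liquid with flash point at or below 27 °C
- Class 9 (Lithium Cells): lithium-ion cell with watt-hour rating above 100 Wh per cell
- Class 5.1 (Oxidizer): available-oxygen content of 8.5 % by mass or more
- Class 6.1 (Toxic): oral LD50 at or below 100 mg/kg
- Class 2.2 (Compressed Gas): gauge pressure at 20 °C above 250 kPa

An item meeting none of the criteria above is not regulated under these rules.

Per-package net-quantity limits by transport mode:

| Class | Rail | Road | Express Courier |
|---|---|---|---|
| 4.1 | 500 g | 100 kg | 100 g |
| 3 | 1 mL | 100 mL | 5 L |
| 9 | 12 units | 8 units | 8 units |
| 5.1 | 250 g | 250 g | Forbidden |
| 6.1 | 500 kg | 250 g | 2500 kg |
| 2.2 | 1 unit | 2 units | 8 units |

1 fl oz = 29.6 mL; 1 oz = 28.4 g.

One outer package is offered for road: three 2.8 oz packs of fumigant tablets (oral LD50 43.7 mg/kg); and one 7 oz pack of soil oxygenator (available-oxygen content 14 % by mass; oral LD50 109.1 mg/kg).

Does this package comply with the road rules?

Oral LD50 43.7 mg/kg meets the Class 6.1 criterion (Toxic), so the fumigant tablets are Class 6.1.
With available-oxygen content 14 % by mass (≥ 8.5 % by mass), the soil oxygenator falls in Class 5.1.
Class 5.1 quantity: one 7 oz pack = 198.8 g.
198.8 g ≤ 250 g (road limit, Class 5.1) — within limit.
Class 6.1 quantity: three 2.8 oz packs = 238.56 g.
238.56 g is within the road limit of 250 g for Class 6.1.
Every hazard class is within its road limit and no segregation rule is violated.

Yes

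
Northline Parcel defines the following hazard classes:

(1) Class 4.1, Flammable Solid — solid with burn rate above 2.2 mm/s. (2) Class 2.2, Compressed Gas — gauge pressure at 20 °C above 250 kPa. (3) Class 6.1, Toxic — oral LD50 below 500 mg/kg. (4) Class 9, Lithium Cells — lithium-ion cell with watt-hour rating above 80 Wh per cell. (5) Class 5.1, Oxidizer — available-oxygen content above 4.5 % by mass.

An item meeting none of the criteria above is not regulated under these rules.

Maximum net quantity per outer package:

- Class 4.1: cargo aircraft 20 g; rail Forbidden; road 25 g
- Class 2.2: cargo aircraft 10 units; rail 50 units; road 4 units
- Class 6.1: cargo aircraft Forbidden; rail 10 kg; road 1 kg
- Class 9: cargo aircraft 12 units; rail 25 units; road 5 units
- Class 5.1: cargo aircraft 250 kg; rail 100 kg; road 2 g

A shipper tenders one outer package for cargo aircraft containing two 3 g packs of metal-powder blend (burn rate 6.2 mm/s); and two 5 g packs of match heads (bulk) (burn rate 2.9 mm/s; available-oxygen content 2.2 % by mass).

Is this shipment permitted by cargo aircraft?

Yes

With burn rate 6.2 mm/s (> 2.2 mm/s), the metal-powder blend falls in Class 4.1.
Burn rate 2.9 mm/s meets the Class 4.1 criterion (Flammable Solid), so the match heads (bulk) are Class 4.1.
Total Class 4.1: (two 3 g packs = 6 g) + (two 5 g packs = 10 g) = 16 g.
That is within the Class 4.1 cargo aircraft limit of 20 g.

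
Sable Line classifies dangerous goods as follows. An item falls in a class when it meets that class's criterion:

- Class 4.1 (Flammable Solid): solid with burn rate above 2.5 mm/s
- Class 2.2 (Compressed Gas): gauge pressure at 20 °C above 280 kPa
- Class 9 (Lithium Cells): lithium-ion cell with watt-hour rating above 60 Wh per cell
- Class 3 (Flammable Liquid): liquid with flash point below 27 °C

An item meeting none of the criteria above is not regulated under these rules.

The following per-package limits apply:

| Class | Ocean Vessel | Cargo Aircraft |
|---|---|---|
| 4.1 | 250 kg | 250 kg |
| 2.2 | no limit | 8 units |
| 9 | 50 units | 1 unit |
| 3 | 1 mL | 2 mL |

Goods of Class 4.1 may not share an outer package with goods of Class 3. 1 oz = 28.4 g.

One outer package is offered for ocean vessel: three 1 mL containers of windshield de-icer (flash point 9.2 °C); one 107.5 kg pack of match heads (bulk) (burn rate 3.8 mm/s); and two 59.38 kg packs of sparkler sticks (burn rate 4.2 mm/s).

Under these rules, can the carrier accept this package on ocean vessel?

Flash point 9.2 °C meets the Class 3 criterion (Flammable Liquid), so the windshield de-icer is Class 3.
Match heads (bulk): burn rate 3.8 mm/s > 2.5 mm/s → Class 4.1 (Flammable Solid).
Burn rate 4.2 mm/s meets the Class 4.1 criterion (Flammable Solid), so the sparkler sticks are Class 4.1.
Class 4.1 net quantity: 107.5 kg + (two 59.38 kg packs = 118.76 kg) = 226.26 kg.
226.26 kg is within the ocean vessel limit of 250 kg for Class 4.1.
Class 3 quantity: three 1 mL containers = 3 mL.
3 mL > 1 mL (ocean vessel limit, Class 3) — over the limit.
Class 4.1 and Class 3 may not share an outer package.

No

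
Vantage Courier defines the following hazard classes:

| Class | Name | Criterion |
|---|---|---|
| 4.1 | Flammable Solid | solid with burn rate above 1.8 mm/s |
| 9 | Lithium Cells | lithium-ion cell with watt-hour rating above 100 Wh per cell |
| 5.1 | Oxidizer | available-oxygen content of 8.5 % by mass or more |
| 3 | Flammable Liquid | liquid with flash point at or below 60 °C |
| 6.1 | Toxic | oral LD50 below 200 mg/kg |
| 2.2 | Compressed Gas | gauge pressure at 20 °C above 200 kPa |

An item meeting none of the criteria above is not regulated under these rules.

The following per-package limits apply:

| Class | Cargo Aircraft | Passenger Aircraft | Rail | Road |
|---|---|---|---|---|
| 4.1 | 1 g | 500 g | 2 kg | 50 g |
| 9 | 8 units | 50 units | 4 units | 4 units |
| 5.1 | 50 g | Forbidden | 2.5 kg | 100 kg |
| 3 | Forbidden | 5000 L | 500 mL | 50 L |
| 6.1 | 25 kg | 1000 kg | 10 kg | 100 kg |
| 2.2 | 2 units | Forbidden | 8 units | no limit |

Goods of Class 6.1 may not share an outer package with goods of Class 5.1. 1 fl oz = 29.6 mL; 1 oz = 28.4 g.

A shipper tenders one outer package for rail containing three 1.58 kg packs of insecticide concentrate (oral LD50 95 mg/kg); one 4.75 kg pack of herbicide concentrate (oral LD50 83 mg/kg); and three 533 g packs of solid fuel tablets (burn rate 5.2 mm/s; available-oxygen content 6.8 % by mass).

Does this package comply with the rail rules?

The insecticide concentrate has oral LD50 95 mg/kg, which is < 200 mg/kg, so it is Class 6.1 (Toxic).
The herbicide concentrate has oral LD50 83 mg/kg, which is < 200 mg/kg, so it is Class 6.1 (Toxic).
With burn rate 5.2 mm/s (> 1.8 mm/s), the solid fuel tablets fall in Class 4.1.
Total Class 6.1: (three 1.58 kg packs = 4.74 kg) + 4.75 kg = 9.49 kg.
9.49 kg ≤ 10 kg (rail limit, Class 6.1) — within limit.
Class 4.1 quantity: three 533 g packs = 1.599 kg.
1.599 kg is within the rail limit of 2 kg for Class 4.1.
The segregation rule (Class 6.1 with Class 5.1) does not apply to Class 6.1 with Class 4.1.
Every hazard class is within its rail limit and no segregation rule is violated.

Yes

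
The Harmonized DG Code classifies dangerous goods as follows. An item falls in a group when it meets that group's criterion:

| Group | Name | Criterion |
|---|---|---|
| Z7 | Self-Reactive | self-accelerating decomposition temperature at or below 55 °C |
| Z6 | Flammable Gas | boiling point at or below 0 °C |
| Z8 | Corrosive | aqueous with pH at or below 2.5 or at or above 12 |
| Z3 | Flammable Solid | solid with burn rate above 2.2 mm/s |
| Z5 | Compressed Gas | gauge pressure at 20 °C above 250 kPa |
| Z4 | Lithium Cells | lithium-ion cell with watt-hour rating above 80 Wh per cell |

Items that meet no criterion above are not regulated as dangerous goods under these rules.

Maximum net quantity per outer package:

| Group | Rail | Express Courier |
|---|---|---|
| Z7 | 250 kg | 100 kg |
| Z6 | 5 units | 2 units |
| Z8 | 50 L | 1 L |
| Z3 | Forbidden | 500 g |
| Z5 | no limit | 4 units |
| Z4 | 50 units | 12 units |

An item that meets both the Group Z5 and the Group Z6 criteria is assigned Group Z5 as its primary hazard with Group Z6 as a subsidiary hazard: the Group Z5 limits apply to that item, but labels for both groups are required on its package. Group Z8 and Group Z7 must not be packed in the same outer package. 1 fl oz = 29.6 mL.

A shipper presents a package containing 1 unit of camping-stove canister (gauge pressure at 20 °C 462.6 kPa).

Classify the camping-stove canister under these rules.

With gauge pressure at 20 °C 462.6 kPa (> 250 kPa), the camping-stove canister falls in Group Z5.

Group Z5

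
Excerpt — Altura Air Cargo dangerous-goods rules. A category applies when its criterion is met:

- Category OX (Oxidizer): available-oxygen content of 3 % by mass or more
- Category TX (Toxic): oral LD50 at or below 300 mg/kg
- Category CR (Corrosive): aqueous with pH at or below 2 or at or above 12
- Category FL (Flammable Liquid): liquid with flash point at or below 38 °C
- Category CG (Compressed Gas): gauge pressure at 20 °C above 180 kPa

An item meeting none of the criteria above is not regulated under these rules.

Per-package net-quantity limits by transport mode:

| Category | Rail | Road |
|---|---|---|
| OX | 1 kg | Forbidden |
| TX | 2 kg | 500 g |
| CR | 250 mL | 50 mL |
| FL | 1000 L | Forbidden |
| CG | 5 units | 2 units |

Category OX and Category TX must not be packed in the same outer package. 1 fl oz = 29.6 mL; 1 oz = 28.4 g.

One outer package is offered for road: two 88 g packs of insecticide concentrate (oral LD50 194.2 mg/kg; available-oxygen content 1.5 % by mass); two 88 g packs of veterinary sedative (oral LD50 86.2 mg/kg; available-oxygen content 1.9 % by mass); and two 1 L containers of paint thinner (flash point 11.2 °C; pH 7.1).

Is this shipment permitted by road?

Oral LD50 194.2 mg/kg meets the Category TX criterion (Toxic), so the insecticide concentrate is Category TX.
Oral LD50 86.2 mg/kg meets the Category TX criterion (Toxic), so the veterinary sedative is Category TX.
The paint thinner has flash point 11.2 °C, which is ≤ 38 °C, so it is Category FL (Flammable Liquid).
Category FL quantity: two 1 L containers = 2 L.
Category FL is Forbidden by road.
Total Category TX: (two 88 g packs = 176 g) + (two 88 g packs = 176 g) = 352 g.
352 g ≤ 500 g (road limit, Category TX) — within limit.
The segregation rule (Category OX with Category TX) does not apply to Category FL with Category TX.

No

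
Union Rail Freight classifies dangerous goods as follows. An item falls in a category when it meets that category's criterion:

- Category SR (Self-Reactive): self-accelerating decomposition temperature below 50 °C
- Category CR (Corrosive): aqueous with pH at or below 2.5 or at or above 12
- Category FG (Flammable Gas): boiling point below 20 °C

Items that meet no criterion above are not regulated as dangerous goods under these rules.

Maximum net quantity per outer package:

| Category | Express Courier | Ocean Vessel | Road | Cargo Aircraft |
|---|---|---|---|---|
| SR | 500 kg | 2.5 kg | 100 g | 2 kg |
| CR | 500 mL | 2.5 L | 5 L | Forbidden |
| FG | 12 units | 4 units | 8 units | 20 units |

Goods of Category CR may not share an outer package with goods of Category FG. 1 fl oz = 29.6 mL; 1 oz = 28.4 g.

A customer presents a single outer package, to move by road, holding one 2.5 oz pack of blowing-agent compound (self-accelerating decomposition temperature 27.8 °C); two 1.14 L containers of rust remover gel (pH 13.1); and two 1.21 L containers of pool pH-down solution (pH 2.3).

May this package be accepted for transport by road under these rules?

Yes

With self-accelerating decomposition temperature 27.8 °C (< 50 °C), the blowing-agent compound falls in Category SR.
With pH 13.1 (≥ 12), the rust remover gel falls in Category CR.
The pool pH-down solution has pH 2.3, which is ≤ 2.5, so it is Category CR (Corrosive).
Category SR quantity: one 2.5 oz pack = 71 g.
71 g ≤ 100 g (road limit, Category SR) — within limit.
Total Category CR: (two 1.14 L containers = 2.28 L) + (two 1.21 L containers = 2.42 L) = 4.7 L.
4.7 L ≤ 5 L (road limit, Category CR) — within limit.
The segregation rule (Category CR with Category FG) does not apply to Category SR with Category CR.
Every hazard category is within its road limit and no segregation rule is violated.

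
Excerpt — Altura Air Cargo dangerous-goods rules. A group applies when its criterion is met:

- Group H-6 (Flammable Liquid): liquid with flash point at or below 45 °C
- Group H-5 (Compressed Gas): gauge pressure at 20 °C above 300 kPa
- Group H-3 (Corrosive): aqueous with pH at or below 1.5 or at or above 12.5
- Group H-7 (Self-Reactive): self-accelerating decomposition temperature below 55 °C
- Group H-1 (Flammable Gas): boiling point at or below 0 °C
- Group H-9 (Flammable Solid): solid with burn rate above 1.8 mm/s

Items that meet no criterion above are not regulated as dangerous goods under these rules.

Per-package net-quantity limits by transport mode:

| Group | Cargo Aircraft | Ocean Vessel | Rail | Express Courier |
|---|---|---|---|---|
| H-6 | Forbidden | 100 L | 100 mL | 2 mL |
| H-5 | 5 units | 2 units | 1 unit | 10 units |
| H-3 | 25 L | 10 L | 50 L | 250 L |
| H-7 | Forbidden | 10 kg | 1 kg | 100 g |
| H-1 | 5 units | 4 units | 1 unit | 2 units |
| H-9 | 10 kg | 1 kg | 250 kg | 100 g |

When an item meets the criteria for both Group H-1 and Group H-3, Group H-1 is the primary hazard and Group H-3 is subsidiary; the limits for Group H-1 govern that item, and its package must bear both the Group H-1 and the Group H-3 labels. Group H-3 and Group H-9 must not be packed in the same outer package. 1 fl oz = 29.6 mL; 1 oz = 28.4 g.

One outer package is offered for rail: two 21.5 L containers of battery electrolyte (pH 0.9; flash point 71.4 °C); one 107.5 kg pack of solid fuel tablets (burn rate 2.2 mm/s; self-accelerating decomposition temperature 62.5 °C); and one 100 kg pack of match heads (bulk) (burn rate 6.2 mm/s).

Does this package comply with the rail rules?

No

The battery electrolyte has pH 0.9, which is ≤ 1.5, so it is Group H-3 (Corrosive).
Solid fuel tablets: burn rate 2.2 mm/s > 1.8 mm/s → Group H-9 (Flammable Solid).
Match heads (bulk): burn rate 6.2 mm/s > 1.8 mm/s → Group H-9 (Flammable Solid).
Group H-3 quantity: two 21.5 L containers = 43 L.
43 L is within the rail limit of 50 L for Group H-3.
Group H-9 net quantity: 107.5 kg + 100 kg = 207.5 kg.
207.5 kg is within the rail limit of 250 kg for Group H-9.
Group H-3 and Group H-9 may not share an outer package.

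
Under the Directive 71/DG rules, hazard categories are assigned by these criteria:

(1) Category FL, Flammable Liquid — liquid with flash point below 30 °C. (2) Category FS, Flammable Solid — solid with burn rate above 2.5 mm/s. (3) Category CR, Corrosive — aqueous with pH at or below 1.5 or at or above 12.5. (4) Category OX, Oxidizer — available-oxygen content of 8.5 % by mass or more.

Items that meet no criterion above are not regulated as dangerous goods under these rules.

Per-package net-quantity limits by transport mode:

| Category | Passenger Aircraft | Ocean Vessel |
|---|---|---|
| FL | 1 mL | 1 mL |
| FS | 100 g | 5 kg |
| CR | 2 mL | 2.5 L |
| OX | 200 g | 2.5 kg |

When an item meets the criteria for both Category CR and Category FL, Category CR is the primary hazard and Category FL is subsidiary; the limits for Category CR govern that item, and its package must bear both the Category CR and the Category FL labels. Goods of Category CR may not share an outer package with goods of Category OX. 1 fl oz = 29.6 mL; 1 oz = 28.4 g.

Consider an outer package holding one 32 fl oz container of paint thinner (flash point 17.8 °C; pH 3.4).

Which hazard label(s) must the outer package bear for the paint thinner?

With flash point 17.8 °C (< 30 °C), the paint thinner falls in Category FL.
Only the Category FL label is required.

Category FL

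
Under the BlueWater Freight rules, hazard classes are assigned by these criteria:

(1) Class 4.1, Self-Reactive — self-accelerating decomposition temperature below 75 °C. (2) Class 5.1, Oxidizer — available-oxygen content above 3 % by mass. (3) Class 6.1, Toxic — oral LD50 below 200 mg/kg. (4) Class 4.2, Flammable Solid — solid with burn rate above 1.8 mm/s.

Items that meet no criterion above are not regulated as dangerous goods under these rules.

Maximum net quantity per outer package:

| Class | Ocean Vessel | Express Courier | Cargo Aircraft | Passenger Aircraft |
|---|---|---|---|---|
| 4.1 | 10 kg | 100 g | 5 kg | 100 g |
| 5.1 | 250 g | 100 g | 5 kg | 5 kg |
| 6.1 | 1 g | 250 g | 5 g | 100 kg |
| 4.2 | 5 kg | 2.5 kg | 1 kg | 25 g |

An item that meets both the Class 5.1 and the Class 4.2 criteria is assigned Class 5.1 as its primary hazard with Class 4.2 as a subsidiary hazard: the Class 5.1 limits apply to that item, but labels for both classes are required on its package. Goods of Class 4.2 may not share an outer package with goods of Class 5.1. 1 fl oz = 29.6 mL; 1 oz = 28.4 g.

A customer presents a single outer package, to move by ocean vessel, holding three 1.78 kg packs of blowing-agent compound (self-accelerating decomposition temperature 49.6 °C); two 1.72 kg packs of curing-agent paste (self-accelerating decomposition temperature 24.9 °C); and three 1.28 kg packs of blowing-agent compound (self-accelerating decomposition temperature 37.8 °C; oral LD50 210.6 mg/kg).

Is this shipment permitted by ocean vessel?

No

The blowing-agent compound has self-accelerating decomposition temperature 49.6 °C, which is < 75 °C, so it is Class 4.1 (Self-Reactive).
With self-accelerating decomposition temperature 24.9 °C (< 75 °C), the curing-agent paste falls in Class 4.1.
The blowing-agent compound has self-accelerating decomposition temperature 37.8 °C, which is < 75 °C, so it is Class 4.1 (Self-Reactive).
Class 4.1 net quantity: (three 1.78 kg packs = 5.34 kg) + (two 1.72 kg packs = 3.44 kg) + (three 1.28 kg packs = 3.84 kg) = 12.62 kg.
12.62 kg exceeds the ocean vessel limit of 10 kg for Class 4.1.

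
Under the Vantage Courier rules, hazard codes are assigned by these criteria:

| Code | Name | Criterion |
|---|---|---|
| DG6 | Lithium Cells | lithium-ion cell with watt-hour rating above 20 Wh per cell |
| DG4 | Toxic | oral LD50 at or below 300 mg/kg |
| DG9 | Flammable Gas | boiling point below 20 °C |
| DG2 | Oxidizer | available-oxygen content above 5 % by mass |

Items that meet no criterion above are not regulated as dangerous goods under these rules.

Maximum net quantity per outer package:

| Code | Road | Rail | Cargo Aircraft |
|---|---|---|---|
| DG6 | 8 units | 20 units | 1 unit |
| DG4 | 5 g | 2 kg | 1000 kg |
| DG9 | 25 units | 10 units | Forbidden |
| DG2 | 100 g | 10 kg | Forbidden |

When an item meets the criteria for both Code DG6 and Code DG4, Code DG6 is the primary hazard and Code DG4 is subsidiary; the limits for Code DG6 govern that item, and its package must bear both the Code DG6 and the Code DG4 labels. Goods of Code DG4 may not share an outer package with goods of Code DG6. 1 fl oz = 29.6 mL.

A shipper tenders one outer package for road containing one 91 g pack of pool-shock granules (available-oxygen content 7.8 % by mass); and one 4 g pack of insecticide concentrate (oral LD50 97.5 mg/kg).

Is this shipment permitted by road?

The pool-shock granules have available-oxygen content 7.8 % by mass, which is > 5 % by mass, so they are Code DG2 (Oxidizer).
With oral LD50 97.5 mg/kg (≤ 300 mg/kg), the insecticide concentrate falls in Code DG4.
Code DG2 quantity: 91 g.
That is within the Code DG2 road limit of 100 g.
Code DG4 quantity: 4 g.
4 g ≤ 5 g (road limit, Code DG4) — within limit.
The segregation rule (Code DG4 with Code DG6) does not apply to Code DG2 with Code DG4.
Every hazard code is within its road limit and no segregation rule is violated.

Yes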